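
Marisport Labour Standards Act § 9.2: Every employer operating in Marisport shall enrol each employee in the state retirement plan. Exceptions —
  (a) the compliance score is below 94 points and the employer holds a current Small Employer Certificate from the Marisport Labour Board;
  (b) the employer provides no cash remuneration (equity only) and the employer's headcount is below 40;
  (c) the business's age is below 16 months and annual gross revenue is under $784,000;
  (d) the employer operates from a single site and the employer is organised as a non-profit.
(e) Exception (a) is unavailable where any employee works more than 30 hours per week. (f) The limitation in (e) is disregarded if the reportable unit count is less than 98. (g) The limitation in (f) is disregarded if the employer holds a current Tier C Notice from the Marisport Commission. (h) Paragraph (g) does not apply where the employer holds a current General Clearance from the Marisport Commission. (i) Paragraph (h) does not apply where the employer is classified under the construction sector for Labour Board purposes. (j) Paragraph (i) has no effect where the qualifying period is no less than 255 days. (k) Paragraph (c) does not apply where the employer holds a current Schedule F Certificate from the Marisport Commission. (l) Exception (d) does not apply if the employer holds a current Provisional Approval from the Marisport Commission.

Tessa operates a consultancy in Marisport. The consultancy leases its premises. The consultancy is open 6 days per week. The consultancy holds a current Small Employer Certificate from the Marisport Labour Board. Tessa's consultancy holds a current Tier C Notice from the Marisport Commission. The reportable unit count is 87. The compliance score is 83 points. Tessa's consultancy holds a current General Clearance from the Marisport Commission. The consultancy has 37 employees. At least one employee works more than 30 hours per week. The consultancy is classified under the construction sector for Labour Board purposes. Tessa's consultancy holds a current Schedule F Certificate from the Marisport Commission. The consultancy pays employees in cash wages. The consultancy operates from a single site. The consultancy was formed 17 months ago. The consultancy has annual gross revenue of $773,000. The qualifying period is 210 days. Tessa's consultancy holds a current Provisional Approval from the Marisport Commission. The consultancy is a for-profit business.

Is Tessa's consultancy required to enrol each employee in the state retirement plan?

All of (a)'s requirements are met (the compliance score is 83 points, below the 94 points limit; a current Small Employer Certificate is held). However, paragraphs (e)–(j) must be considered: (e) operates against (a): at least one employee exceeds 30 hours/week. (f) operates (the reportable unit count is 87, less than the 98 limit), but is set aside by (g): (g) applies — a current Tier C Notice is held. (h) would limit (g) — a current General Clearance is held — but (i) sets (h) aside: (i) operates against (h): the consultancy is classified under the construction sector. (j), which would lift (i), is not triggered — the qualifying period is 210 days, short of 255 days. Exception (a) does not apply.
Exception (b) requires that the employer provides no cash remuneration (equity only); but employees are paid cash wages, so (b) is unavailable.
Exception (c) fails — the business's age is 17 months, not below 16 months.
Exception (d) does not apply: the employer is for-profit.
No exception applies. The general rule governs.

Yes — Tessa's consultancy must enrol each employee in the state retirement plan.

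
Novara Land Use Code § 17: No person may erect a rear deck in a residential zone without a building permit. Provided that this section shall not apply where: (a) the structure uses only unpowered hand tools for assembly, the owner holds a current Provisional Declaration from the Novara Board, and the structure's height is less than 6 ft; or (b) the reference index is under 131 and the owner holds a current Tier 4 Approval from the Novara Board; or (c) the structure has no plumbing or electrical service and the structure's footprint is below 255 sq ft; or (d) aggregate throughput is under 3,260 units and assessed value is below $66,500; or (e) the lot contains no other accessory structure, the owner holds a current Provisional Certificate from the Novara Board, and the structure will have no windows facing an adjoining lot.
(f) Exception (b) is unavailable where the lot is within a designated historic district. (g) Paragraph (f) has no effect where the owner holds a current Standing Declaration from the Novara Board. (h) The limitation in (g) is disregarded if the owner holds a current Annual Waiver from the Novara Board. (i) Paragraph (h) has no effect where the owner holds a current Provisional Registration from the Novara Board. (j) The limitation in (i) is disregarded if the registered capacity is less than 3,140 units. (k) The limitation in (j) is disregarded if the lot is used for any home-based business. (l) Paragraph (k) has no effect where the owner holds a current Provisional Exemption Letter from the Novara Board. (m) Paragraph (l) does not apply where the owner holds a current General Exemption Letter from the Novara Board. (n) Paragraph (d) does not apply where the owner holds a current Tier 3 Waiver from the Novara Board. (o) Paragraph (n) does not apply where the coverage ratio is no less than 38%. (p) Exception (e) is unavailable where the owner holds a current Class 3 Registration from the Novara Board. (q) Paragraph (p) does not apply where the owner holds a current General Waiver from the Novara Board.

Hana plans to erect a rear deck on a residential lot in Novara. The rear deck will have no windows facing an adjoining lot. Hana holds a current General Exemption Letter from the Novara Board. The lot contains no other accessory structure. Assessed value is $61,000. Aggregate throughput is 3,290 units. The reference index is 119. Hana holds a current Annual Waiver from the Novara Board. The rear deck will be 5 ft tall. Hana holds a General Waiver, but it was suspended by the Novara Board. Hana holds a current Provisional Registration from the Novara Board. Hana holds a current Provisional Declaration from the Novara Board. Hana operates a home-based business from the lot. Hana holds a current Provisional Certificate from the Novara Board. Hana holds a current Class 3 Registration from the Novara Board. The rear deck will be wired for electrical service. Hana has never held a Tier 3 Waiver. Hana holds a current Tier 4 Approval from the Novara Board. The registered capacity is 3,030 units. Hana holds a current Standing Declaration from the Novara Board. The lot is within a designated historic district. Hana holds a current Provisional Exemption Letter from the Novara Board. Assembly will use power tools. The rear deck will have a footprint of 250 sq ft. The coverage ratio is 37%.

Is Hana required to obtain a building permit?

No — exception (b) applies; Hana does not need a building permit.

Exception (a) fails — assembly uses power tools.
Exception (b)'s conditions are all satisfied: the reference index is 119, under the 131 limit; a current Tier 4 Approval is held. As to paragraphs (f)–(m): (f) operates (the lot is in a historic district), but yields to (g): (g) operates against (f): a current Standing Declaration is held. (h) operates (a current Annual Waiver is held), but is overridden by (i): (i) applies — a current Provisional Registration is held. (j) would limit (i) — the registered capacity is 3,030 units, less than the 3,140 units limit — but (k) sets (j) aside: (k) operates against (j): a home-based business operates on the lot. (l) would limit (k) — a current Provisional Exemption Letter is held — but (m) sets (l) aside: (m) operates against (l): a current General Exemption Letter is held. So (b) applies.
Exception (c) does not apply: electrical service is planned.
Exception (d) fails — aggregate throughput is 3,290 units, not under 3,260 units.
Exception (e) is satisfied on its face — the lot has no other accessory structure; a current Provisional Certificate is held; no windows face an adjoining lot. But applying paragraphs (p)–(q): (p) operates against (e): a current Class 3 Registration is held. (q) is not triggered (there is no General Waiver in force), so (p) stands. Exception (e) does not apply.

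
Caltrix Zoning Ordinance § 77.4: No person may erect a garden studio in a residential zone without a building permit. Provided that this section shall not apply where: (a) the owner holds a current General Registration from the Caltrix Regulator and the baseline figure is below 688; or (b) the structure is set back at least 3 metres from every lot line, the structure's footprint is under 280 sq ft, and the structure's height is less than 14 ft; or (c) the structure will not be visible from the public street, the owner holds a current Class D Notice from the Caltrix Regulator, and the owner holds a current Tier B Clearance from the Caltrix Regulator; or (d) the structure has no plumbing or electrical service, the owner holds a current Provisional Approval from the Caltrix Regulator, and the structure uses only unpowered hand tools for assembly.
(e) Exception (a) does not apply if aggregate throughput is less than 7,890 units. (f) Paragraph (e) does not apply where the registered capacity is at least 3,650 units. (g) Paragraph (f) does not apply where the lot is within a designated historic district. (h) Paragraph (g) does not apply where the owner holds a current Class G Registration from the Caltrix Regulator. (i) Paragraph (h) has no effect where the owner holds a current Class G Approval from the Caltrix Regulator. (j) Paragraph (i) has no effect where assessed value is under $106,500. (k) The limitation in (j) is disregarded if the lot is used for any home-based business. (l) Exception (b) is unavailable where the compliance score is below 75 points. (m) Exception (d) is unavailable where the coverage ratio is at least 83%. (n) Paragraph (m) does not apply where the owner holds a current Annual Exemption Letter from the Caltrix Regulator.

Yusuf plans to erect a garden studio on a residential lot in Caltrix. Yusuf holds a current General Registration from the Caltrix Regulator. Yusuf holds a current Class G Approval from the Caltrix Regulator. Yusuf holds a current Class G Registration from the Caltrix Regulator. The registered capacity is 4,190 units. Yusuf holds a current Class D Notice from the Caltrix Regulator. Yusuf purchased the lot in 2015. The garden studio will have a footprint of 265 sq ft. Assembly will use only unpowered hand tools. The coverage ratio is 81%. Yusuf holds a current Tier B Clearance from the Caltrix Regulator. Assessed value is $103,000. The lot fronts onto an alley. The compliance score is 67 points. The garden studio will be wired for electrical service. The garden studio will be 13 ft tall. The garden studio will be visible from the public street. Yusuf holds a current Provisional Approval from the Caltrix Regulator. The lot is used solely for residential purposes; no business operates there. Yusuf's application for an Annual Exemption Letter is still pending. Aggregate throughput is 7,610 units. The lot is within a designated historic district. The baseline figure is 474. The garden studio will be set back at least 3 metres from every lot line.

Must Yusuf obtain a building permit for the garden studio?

No — exception (a) applies; Yusuf does not need a building permit.

Exception (a): a current General Registration is held; the baseline figure is 474, below the 688 limit — every condition holds. Applying paragraphs (e)–(k): (e) is triggered (aggregate throughput is 7,610 units, less than the 7,890 units limit), but is displaced by (f): (f) is engaged — the registered capacity is 4,190 units, meeting the 3,650 units threshold. (g) would limit (f) — the lot is in a historic district — but (h) sets (g) aside: (h) operates against (g): a current Class G Registration is held. (i) would limit (h) — a current Class G Approval is held — but (j) sets (i) aside: (j) operates against (i): assessed value is $103,000, under the $106,500 limit. (k), which would lift (j), is not triggered — the lot is solely residential. So (a) applies.
Exception (b)'s conditions are all satisfied: the setback is at least 3 m on every side; the structure's footprint is 265 sq ft, under the 280 sq ft limit; the structure's height is 13 ft, less than the 14 ft limit. Turning to paragraph (l): (l) operates against (b): the compliance score is 67 points, below the 75 points limit. So (b) is unavailable.
Exception (c) requires that the structure will not be visible from the public street; but the structure will be visible from the street, so (c) is unavailable.
Exception (d) fails — electrical service is planned.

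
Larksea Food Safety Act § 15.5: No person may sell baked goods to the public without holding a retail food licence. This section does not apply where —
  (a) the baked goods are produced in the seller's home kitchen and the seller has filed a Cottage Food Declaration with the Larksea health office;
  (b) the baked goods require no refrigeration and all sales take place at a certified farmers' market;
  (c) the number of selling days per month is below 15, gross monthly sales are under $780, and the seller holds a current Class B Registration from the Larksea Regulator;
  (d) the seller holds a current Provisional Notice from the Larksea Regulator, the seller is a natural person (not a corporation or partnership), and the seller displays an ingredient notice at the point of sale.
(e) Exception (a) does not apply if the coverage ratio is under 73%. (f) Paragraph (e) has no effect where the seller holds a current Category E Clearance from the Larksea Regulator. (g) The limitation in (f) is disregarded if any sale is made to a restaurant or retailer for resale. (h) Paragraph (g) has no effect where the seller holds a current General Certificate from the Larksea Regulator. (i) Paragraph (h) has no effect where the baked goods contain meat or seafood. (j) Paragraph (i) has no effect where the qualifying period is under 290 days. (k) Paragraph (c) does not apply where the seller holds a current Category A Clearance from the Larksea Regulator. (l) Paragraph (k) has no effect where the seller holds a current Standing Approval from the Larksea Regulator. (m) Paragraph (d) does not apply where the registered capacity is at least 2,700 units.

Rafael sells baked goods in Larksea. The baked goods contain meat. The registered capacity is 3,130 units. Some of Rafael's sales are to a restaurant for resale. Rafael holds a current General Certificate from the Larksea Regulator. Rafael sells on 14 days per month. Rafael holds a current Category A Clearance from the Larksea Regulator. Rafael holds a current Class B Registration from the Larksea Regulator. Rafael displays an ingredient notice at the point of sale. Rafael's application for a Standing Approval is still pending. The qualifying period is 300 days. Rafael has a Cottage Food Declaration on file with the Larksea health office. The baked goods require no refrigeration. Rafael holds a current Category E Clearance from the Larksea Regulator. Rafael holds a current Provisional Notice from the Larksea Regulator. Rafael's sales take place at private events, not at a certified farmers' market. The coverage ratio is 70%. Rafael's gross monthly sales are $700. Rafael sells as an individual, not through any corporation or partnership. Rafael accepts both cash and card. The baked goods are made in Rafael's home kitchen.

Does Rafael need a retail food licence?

Exception (a): the baked goods are home-kitchen produced; a Cottage Food Declaration is on file — every condition holds. But: (e) operates against (a): the coverage ratio is 70%, under the 73% limit. (f) would limit (e) — a current Category E Clearance is held — but (g) sets (f) aside: (g) is engaged — some sales are to a restaurant for resale. (h) would limit (g) — a current General Certificate is held — but (i) sets (h) aside: (i) operates against (h): the baked goods contain meat. (j), which would lift (i), is not engaged — the qualifying period is 300 days, not under 290 days. So (a) is unavailable.
Exception (b) requires that all sales take place at a certified farmers' market; but sales are at private events, not a certified farmers' market, so (b) is unavailable.
Exception (c)'s conditions are all satisfied: the number of selling days per month is 14, below the 15 limit; gross monthly sales are $700, under the $780 limit; a current Class B Registration is held. But applying paragraphs (k)–(l): (k) operates against (c): a current Category A Clearance is held. (l) is not triggered (no current Standing Approval is held), so (k) stands. Exception (c) does not apply.
All of (d)'s requirements are met (a current Provisional Notice is held; the seller is a natural person; an ingredient notice is displayed). But applying paragraph (m): (m) applies — the registered capacity is 3,130 units, meeting the 2,700 units threshold. So (d) is unavailable.
None of the exceptions is available; § 15.5 applies in full.

Yes — Rafael must hold a retail food licence.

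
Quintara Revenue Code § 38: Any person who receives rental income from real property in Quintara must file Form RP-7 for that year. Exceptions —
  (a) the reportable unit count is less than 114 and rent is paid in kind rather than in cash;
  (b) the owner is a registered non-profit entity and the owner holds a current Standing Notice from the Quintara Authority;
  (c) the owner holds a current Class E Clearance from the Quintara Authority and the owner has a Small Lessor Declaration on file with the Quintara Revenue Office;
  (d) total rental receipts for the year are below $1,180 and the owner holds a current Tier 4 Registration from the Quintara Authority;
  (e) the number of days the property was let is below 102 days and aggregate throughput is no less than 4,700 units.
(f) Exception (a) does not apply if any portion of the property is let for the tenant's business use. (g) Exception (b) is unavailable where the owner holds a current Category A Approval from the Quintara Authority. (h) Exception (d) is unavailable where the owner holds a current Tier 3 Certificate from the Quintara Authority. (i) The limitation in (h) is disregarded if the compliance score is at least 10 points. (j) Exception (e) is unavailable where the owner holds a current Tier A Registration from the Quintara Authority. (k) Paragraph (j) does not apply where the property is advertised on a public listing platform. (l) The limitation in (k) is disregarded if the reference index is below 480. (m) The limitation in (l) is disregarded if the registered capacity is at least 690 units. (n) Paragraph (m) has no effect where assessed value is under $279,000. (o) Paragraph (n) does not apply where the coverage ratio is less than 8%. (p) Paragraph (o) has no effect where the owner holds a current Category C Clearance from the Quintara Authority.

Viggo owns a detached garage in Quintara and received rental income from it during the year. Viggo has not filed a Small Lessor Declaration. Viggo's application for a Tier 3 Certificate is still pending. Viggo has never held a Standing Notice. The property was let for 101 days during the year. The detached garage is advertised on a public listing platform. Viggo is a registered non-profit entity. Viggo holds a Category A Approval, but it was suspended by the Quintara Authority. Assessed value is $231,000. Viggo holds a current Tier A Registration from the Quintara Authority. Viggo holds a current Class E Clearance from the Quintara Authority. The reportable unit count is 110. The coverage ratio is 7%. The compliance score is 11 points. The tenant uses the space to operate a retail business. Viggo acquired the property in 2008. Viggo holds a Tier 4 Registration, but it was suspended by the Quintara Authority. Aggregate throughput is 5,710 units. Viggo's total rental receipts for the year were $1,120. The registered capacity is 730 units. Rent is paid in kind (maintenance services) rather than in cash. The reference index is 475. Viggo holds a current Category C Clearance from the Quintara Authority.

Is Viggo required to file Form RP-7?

Exception (a) is satisfied on its face — the reportable unit count is 110, less than the 114 limit; rent is paid in kind. Turning to paragraph (f): (f) operates against (a): the space is let for business use. So (a) is unavailable.
Exception (b) requires that the owner holds a current Standing Notice from the Quintara Authority; but no current Standing Notice is held, so (b) is unavailable.
Exception (c) fails — no Small Lessor Declaration is on file.
Exception (d) does not apply: the Tier 4 Registration is not current.
Exception (e) is satisfied on its face — the number of days the property was let is 101 days, below the 102 days limit; aggregate throughput is 5,710 units, meeting the 4,700 units threshold. Turning to paragraphs (j)–(p): (j) applies — a current Tier A Registration is held. (k) is triggered (the property is publicly advertised), but is itself disapplied by (l): (l) operates against (k): the reference index is 475, below the 480 limit. (m) would limit (l) — the registered capacity is 730 units, meeting the 690 units threshold — but (n) sets (m) aside: (n) operates against (m): assessed value is $231,000, under the $279,000 limit. (o) would limit (n) — the coverage ratio is 7%, less than the 8% limit — but (p) sets (o) aside: (p) operates against (o): a current Category C Clearance is held. Exception (e) does not apply.
No exception is made out. Viggo falls within the general rule.

Yes — Viggo must file Form RP-7.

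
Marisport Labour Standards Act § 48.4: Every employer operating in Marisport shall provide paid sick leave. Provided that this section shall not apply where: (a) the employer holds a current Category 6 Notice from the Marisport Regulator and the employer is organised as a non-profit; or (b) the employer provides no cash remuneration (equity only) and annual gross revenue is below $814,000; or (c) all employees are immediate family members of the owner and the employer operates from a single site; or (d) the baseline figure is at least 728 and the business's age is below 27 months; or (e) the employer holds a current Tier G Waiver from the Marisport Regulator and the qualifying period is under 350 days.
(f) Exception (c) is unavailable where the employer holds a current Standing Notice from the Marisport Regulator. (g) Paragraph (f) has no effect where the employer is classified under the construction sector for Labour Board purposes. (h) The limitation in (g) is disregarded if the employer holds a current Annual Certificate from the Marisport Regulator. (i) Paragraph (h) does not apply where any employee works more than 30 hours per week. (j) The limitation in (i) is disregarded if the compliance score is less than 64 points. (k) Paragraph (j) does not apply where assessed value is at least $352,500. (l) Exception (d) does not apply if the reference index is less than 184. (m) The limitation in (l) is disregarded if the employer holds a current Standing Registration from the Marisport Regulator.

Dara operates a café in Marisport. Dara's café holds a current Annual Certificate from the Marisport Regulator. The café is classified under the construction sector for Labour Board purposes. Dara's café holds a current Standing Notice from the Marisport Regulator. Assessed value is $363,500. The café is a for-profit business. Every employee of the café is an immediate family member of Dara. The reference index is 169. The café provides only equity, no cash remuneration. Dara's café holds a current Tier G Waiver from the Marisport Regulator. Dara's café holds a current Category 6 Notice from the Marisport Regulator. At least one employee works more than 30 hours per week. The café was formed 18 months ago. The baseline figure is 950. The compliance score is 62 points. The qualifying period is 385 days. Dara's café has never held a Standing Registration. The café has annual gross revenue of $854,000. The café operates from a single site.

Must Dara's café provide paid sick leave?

Exception (a) does not apply: the employer is for-profit.
Exception (b) requires that annual gross revenue is below $814,000; but annual gross revenue is $854,000, not below $814,000, so (b) is unavailable.
Exception (c) is satisfied on its face — every employee is an immediate family member; the employer operates from a single site. As to paragraphs (f)–(k): (f) would limit (c) — a current Standing Notice is held — but (g) sets (f) aside: (g) operates against (f): the café is classified under the construction sector. (h) is engaged (a current Annual Certificate is held), but is displaced by (i): (i) operates against (h): at least one employee exceeds 30 hours/week. (j) is triggered (the compliance score is 62 points, less than the 64 points limit), but is overridden by (k): (k) operates — assessed value is $363,500, meeting the $352,500 threshold. (c) remains available.
Exception (d) is satisfied on its face — the baseline figure is 950, meeting the 728 threshold; the business's age is 18 months, below the 27 months limit. Turning to paragraphs (l)–(m): (l) is engaged — the reference index is 169, less than the 184 limit. (m) is not engaged (the Standing Registration is not current), so (l) stands. Exception (d) does not apply.
Exception (e) requires that the qualifying period is under 350 days; but the qualifying period is 385 days, not under 350 days, so (e) is unavailable.

No — exception (c) applies; Dara's café is not required to provide paid sick leave.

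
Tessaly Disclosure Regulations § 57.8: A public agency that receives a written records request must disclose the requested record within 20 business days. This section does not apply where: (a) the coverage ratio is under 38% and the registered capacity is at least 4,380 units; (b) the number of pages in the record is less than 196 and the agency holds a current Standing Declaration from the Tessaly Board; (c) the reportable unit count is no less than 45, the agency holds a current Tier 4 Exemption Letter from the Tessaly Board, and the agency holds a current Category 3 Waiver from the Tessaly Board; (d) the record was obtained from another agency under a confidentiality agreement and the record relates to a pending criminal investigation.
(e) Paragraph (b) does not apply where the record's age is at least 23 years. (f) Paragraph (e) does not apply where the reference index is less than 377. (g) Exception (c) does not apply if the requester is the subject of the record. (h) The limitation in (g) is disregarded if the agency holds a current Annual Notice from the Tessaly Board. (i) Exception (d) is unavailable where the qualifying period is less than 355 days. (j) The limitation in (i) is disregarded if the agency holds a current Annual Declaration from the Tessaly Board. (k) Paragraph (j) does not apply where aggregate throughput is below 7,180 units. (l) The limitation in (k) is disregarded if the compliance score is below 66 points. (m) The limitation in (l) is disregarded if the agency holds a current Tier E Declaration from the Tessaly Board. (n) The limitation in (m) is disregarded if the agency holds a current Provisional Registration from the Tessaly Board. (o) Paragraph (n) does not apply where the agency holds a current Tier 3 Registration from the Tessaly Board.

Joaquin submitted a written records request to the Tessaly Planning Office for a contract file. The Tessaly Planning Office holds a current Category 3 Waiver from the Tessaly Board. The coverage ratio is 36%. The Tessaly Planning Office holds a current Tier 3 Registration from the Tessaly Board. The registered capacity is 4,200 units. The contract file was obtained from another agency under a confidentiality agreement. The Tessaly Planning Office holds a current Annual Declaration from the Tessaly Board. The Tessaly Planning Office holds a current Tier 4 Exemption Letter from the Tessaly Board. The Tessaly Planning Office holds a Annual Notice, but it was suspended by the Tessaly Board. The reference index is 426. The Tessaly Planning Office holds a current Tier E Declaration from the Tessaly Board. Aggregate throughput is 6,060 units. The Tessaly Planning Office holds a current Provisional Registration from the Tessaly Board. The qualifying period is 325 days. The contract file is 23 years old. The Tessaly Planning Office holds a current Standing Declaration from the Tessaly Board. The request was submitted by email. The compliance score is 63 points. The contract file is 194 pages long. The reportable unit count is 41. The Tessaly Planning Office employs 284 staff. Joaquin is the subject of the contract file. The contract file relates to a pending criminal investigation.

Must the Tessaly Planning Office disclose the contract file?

Exception (a) does not apply: the registered capacity is 4,200 units, short of 4,380 units.
Exception (b) is satisfied on its face — the number of pages in the record is 194, less than the 196 limit; a current Standing Declaration is held. But applying paragraphs (e)–(f): (e) operates against (b): the record's age is 23 years, meeting the 23 years threshold. (f) is not triggered (the reference index is 426, not less than 377), so (e) stands. So (b) is unavailable.
Exception (c) requires that the reportable unit count is no less than 45; but the reportable unit count is 41, short of 45, so (c) is unavailable.
Exception (d): the contract file was obtained under a confidentiality agreement; the contract file relates to a pending investigation — every condition holds. However, paragraphs (i)–(o) must be considered: (i) operates against (d): the qualifying period is 325 days, less than the 355 days limit. (j) would limit (i) — a current Annual Declaration is held — but (k) sets (j) aside: (k) is triggered — aggregate throughput is 6,060 units, below the 7,180 units limit. (l) applies (the compliance score is 63 points, below the 66 points limit), but yields to (m): (m) is engaged — a current Tier E Declaration is held. (n) operates (a current Provisional Registration is held), but is displaced by (o): (o) operates against (n): a current Tier 3 Registration is held. Exception (d) does not apply.
None of the exceptions is available; § 57.8 applies in full.

Yes — the Tessaly Planning Office must disclose the contract file.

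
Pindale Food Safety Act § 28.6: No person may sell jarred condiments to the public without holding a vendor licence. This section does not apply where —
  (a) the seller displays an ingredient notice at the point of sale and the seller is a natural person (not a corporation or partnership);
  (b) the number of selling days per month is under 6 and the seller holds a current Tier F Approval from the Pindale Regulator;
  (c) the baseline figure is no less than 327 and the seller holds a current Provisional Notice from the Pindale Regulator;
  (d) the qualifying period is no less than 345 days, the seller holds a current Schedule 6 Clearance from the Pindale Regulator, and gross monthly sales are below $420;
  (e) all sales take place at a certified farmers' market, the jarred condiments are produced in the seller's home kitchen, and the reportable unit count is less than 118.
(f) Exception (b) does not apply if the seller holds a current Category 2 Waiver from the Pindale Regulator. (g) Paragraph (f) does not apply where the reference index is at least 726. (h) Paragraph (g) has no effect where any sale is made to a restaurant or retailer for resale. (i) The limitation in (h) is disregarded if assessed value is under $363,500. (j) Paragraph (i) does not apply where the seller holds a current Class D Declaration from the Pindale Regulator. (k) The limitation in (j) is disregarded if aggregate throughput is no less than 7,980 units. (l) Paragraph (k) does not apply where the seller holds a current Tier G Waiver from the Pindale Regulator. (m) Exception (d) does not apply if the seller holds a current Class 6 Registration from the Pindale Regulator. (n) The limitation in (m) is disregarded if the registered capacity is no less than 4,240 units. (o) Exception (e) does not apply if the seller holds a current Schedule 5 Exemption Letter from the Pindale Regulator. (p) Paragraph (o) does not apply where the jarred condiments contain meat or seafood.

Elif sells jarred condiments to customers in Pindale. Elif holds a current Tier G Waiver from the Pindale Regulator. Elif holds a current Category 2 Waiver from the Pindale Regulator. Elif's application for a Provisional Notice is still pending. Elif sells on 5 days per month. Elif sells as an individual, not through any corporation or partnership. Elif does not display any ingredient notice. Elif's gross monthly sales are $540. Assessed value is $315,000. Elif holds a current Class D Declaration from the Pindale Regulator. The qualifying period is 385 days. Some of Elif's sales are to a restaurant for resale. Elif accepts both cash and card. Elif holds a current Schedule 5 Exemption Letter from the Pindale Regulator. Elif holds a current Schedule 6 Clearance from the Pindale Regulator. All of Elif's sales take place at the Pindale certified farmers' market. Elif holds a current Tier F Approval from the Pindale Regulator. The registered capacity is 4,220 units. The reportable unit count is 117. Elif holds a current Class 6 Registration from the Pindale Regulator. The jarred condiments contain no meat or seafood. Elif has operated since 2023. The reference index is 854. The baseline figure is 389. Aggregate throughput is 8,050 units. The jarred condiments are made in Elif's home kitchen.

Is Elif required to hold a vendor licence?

Exception (a) does not apply: no ingredient notice is displayed.
Exception (b) is satisfied on its face — the number of selling days per month is 5, under the 6 limit; a current Tier F Approval is held. But applying paragraphs (f)–(l): (f) operates against (b): a current Category 2 Waiver is held. (g) operates (the reference index is 854, meeting the 726 threshold), but is set aside by (h): (h) operates against (g): some sales are to a restaurant for resale. (i) applies (assessed value is $315,000, under the $363,500 limit), but is itself disapplied by (j): (j) operates against (i): a current Class D Declaration is held. (k) would limit (j) — aggregate throughput is 8,050 units, meeting the 7,980 units threshold — but (l) sets (k) aside: (l) applies — a current Tier G Waiver is held. (b) is therefore removed.
Exception (c) requires that the seller holds a current Provisional Notice from the Pindale Regulator; but no current Provisional Notice is held, so (c) is unavailable.
Exception (d) does not apply: gross monthly sales are $540, not below $420.
All of (e)'s requirements are met (all sales are at a certified farmers' market; the jarred condiments are home-kitchen produced; the reportable unit count is 117, less than the 118 limit). Turning to paragraphs (o)–(p): (o) is engaged — a current Schedule 5 Exemption Letter is held. (p) is not triggered (the jarred condiments contain no meat or seafood), so (o) stands. Exception (e) does not apply.
No exception is made out. Elif falls within the general rule.

Yes — Elif must hold a vendor licence.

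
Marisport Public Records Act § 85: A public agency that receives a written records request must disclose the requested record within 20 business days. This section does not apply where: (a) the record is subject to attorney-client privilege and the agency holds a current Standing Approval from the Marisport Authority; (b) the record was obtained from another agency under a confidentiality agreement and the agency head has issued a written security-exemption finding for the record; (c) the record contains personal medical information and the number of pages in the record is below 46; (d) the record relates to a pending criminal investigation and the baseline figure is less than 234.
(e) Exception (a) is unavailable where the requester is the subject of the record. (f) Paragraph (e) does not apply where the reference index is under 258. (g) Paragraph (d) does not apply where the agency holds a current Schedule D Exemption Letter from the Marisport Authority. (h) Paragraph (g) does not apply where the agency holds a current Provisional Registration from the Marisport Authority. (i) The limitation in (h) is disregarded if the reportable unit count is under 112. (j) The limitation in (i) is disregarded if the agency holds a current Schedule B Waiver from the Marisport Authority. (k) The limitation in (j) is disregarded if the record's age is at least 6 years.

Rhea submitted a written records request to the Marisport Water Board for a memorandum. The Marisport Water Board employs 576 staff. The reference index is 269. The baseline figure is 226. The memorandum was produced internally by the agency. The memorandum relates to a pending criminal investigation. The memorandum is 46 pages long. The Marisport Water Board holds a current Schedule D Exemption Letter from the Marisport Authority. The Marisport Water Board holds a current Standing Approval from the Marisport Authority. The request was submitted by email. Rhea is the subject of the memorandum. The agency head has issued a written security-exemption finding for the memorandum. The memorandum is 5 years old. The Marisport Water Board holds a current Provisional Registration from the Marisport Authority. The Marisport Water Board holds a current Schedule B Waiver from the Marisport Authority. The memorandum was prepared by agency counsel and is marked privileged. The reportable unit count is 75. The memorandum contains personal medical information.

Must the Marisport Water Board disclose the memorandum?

Exception (a) is satisfied on its face — the memorandum is privileged; a current Standing Approval is held. Turning to paragraphs (e)–(f): (e) applies — Rhea is the subject of the memorandum. (f), which would lift (e), is not engaged — the reference index is 269, not under 258. Exception (a) does not apply.
Exception (b) requires that the record was obtained from another agency under a confidentiality agreement; but the memorandum was produced internally, so (b) is unavailable.
Exception (c) does not apply: the number of pages in the record is 46, not below 46.
Exception (d)'s conditions are all satisfied: the memorandum relates to a pending investigation; the baseline figure is 226, less than the 234 limit. Considering the limiting provisions: (g) would limit (d) — a current Schedule D Exemption Letter is held — but (h) sets (g) aside: (h) is engaged — a current Provisional Registration is held. (i) would limit (h) — the reportable unit count is 75, under the 112 limit — but (j) sets (i) aside: (j) applies — a current Schedule B Waiver is held. (k), which would lift (j), is inapplicable — the record's age is 5 years, short of 6 years. So (d) applies.

No — exception (d) applies; the Marisport Water Board is not required to disclose the memorandum.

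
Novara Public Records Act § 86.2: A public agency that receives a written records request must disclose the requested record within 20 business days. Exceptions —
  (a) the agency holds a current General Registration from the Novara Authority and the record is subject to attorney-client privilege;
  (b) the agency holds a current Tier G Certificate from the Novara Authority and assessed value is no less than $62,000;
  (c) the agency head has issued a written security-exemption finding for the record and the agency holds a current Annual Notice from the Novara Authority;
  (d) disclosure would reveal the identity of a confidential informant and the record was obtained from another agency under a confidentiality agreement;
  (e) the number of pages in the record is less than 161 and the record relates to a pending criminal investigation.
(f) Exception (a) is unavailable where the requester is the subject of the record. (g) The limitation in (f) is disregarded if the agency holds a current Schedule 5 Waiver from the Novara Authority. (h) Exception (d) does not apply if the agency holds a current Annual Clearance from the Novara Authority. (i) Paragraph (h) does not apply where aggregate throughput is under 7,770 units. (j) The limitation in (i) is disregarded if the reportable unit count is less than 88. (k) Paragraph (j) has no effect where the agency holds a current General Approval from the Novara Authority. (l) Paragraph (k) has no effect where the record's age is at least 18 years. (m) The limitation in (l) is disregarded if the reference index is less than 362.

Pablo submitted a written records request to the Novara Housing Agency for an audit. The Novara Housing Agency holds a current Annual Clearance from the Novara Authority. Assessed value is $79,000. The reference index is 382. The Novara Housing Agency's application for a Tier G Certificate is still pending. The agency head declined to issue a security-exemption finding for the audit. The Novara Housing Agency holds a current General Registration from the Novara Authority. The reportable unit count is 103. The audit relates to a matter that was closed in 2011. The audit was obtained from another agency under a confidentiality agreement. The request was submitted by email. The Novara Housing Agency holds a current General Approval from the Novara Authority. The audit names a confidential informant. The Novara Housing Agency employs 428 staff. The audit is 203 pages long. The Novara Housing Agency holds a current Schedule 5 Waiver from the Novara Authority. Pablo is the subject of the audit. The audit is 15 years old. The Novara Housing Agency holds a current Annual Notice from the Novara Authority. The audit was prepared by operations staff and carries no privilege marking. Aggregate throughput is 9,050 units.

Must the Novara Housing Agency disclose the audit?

Exception (a) does not apply: the audit carries no privilege marking.
Exception (b) fails — there is no Tier G Certificate in force.
Exception (c) does not apply: the agency head declined to issue a security-exemption finding.
All of (d)'s requirements are met (the audit names a confidential informant; the audit was obtained under a confidentiality agreement). But applying paragraphs (h)–(m): (h) operates — a current Annual Clearance is held. (i) is not triggered (aggregate throughput is 9,050 units, not under 7,770 units), so (h) stands. So (d) is unavailable.
Exception (e) requires that the number of pages in the record is less than 161; but the number of pages in the record is 203, not less than 161, so (e) is unavailable.
Every exception is unavailable, so the rule governs.

Yes — the Novara Housing Agency must disclose the audit.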